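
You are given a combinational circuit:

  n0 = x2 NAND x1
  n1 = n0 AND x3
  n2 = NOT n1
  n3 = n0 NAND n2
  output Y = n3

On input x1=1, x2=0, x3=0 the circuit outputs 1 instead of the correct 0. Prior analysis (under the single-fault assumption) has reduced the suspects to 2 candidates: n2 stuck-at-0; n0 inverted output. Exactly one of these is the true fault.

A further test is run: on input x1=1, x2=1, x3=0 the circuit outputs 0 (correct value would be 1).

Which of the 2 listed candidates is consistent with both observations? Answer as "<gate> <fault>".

Evaluate each candidate on input x1=1, x2=1, x3=0:
  n2 stuck-at-0: n0=0, n1=0, n2=0 [stuck-at-0], n3=1 → 1 — eliminated
  n0 inverted output: n0=1 [inverted output], n1=0, n2=1, n3=0 → 0 — matches
Only n0 inverted output reproduces the observed 0.

n0 inverted output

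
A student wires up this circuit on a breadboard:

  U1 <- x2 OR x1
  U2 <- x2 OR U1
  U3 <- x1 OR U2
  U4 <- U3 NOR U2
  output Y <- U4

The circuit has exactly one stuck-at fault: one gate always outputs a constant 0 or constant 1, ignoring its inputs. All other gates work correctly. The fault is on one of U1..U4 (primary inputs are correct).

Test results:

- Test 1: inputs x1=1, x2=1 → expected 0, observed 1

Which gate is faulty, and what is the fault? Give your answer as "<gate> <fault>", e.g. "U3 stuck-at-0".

U4 stuck-at-1

Fault-free values for test 1 (x1=1, x2=1): U1=1, U2=1, U3=1, U4=0, giving Y=0. Observed 1.
Test 1: faults giving observed 1 are {U4 stuck-at-1}.
Only U4 stuck-at-1 is consistent with every test.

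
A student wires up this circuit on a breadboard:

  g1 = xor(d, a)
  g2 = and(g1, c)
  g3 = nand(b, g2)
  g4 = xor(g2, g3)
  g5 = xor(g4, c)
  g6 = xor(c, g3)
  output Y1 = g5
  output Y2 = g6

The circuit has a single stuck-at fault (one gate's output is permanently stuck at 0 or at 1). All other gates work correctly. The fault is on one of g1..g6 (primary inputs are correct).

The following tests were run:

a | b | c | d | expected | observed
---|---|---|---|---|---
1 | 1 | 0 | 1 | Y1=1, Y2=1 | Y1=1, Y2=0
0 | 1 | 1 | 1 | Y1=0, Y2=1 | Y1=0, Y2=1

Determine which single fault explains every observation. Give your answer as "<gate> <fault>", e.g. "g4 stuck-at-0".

g2 stuck-at-1

Fault-free values for test 1 (a=1, b=1, c=0, d=1): g1=0, g2=0, g3=1, g4=1, g5=1, g6=1, giving Y1=1, Y2=1. Observed Y1=1, Y2=0.
Test 1: faults giving observed Y1=1, Y2=0 are {g2 stuck-at-1, g6 stuck-at-0}.
Test 2 (a=0, b=1, c=1, d=1): fault-free g1=1, g2=1, g3=0, g4=1, g5=0, g6=1 → Y1=0, Y2=1; observed Y1=0, Y2=1. Eliminates g6 stuck-at-0.
Only g2 stuck-at-1 is consistent with every test.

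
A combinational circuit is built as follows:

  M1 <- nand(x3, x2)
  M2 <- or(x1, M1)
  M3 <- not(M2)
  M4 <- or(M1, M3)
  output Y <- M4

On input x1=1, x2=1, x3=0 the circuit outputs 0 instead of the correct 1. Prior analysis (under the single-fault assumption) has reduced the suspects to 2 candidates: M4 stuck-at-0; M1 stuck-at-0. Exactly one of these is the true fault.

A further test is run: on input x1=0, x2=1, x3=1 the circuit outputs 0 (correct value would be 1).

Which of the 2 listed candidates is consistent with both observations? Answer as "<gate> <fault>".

Evaluate each candidate on input x1=0, x2=1, x3=1:
  M4 stuck-at-0: M1=0, M2=0, M3=1, M4=0 [stuck-at-0] → 0 — matches
  M1 stuck-at-0: M1=0 [stuck-at-0], M2=0, M3=1, M4=1 → 1 — eliminated
Only M4 stuck-at-0 reproduces the observed 0.

M4 stuck-at-0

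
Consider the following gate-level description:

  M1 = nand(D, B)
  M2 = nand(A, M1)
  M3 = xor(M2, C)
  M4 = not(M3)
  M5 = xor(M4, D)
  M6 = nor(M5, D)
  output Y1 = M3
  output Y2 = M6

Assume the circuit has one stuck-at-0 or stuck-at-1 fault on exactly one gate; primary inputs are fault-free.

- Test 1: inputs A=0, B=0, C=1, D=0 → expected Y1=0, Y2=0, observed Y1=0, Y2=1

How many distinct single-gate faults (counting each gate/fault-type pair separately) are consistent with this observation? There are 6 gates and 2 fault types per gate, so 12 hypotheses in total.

Fault-free: M1=1, M2=1, M3=0, M4=1, M5=1, M6=0 → Y1=0, Y2=0. Observed Y1=0, Y2=1.
  M1 stuck-at-0: output Y1=0, Y2=0 ✗
  M1 stuck-at-1: output Y1=0, Y2=0 ✗
  M2 stuck-at-0: output Y1=1, Y2=1 ✗
  M2 stuck-at-1: output Y1=0, Y2=0 ✗
  M3 stuck-at-0: output Y1=0, Y2=0 ✗
  M3 stuck-at-1: output Y1=1, Y2=1 ✗
  M4 stuck-at-0: output Y1=0, Y2=1 ✓
  M4 stuck-at-1: output Y1=0, Y2=0 ✗
  M5 stuck-at-0: output Y1=0, Y2=1 ✓
  M5 stuck-at-1: output Y1=0, Y2=0 ✗
  M6 stuck-at-0: output Y1=0, Y2=0 ✗
  M6 stuck-at-1: output Y1=0, Y2=1 ✓
Consistent faults: {M4 stuck-at-0, M5 stuck-at-0, M6 stuck-at-1} — 3 in all.

3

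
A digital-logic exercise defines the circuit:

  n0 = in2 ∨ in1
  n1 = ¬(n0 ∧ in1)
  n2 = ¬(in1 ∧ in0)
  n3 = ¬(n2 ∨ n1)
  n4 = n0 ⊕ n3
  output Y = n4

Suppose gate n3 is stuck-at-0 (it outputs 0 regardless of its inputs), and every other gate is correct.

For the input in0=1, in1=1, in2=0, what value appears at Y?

Propagate with n3 forced: n0=1, n1=0, n2=0, n3=0 [stuck-at-0], n4=1.
So Y = 1. (Without the fault it would be 0.)

1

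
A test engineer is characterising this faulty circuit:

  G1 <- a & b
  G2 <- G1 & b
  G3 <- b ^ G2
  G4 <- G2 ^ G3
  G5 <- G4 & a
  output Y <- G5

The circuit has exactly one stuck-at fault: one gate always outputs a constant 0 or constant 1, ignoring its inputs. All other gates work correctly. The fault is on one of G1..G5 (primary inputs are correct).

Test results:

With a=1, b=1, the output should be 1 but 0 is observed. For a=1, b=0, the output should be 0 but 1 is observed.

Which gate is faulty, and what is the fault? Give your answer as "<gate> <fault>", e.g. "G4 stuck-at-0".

Fault-free values for test 1 (a=1, b=1): G1=1, G2=1, G3=0, G4=1, G5=1, giving Y=1. Observed 0.
Test 1: faults giving observed 0 are {G3 stuck-at-1, G4 stuck-at-0, G5 stuck-at-0}.
Test 2 (a=1, b=0): fault-free G1=0, G2=0, G3=0, G4=0, G5=0 → 0; observed 1. Eliminates G4 stuck-at-0, G5 stuck-at-0.
Only G3 stuck-at-1 is consistent with every test.

G3 stuck-at-1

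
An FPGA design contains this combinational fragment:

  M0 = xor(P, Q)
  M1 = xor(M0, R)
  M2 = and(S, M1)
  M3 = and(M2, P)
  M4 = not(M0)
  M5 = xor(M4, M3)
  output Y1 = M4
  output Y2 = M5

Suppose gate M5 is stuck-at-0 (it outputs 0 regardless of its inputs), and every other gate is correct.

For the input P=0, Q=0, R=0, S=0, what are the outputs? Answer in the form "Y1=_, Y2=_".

Y1=1, Y2=0

Propagate with M5 forced: M0=0, M1=0, M2=0, M3=0, M4=1, M5=0 [stuck-at-0].
So the outputs are Y1=1, Y2=0. (Without the fault they would be Y1=1, Y2=1.)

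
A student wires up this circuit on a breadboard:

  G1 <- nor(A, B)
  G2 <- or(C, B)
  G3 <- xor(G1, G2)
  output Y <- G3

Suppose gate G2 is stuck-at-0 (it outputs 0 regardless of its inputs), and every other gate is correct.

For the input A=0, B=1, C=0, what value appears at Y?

0

Propagate with G2 forced: G1=0, G2=0 [stuck-at-0], G3=0.
So Y = 0. (Without the fault it would be 1.)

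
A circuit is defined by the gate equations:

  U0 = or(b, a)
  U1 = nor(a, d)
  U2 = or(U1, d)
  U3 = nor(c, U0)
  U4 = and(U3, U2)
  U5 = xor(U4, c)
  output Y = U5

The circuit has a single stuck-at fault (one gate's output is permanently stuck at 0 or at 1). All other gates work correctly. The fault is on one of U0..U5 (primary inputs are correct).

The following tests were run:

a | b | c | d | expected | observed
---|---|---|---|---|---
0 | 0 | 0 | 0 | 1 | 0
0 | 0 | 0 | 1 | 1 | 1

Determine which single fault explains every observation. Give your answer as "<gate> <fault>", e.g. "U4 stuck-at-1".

Fault-free values for test 1 (a=0, b=0, c=0, d=0): U0=0, U1=1, U2=1, U3=1, U4=1, U5=1, giving Y=1. Observed 0.
Test 1: faults giving observed 0 are {U0 stuck-at-1, U1 stuck-at-0, U2 stuck-at-0, U3 stuck-at-0, U4 stuck-at-0, U5 stuck-at-0}.
Test 2 (a=0, b=0, c=0, d=1): fault-free U0=0, U1=0, U2=1, U3=1, U4=1, U5=1 → 1; observed 1. Eliminates U0 stuck-at-1, U2 stuck-at-0, U3 stuck-at-0, U4 stuck-at-0, U5 stuck-at-0.
Only U1 stuck-at-0 is consistent with every test.

U1 stuck-at-0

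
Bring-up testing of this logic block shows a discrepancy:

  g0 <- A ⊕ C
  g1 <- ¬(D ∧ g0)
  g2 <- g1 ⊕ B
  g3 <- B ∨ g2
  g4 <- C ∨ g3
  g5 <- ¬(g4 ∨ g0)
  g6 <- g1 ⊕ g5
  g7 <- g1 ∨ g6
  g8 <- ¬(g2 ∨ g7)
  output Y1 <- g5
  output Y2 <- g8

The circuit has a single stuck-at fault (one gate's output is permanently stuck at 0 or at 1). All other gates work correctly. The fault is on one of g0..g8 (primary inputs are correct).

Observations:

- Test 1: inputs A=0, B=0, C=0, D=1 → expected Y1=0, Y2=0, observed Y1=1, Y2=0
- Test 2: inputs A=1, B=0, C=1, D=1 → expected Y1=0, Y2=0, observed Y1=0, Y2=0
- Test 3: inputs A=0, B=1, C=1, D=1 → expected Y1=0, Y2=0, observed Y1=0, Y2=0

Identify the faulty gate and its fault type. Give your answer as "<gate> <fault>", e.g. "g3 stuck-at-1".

g3 stuck-at-0

Fault-free values for test 1 (A=0, B=0, C=0, D=1): g0=0, g1=1, g2=1, g3=1, g4=1, g5=0, g6=1, g7=1, g8=0, giving Y1=0, Y2=0. Observed Y1=1, Y2=0.
Test 1: faults giving observed Y1=1, Y2=0 are {g1 stuck-at-0, g2 stuck-at-0, g3 stuck-at-0, g4 stuck-at-0, g5 stuck-at-1}.
Test 2 (A=1, B=0, C=1, D=1): fault-free g0=0, g1=1, g2=1, g3=1, g4=1, g5=0, g6=1, g7=1, g8=0 → Y1=0, Y2=0; observed Y1=0, Y2=0. Eliminates g1 stuck-at-0, g4 stuck-at-0, g5 stuck-at-1.
Test 3 (A=0, B=1, C=1, D=1): fault-free g0=1, g1=0, g2=1, g3=1, g4=1, g5=0, g6=0, g7=0, g8=0 → Y1=0, Y2=0; observed Y1=0, Y2=0. Eliminates g2 stuck-at-0.
Only g3 stuck-at-0 is consistent with every test.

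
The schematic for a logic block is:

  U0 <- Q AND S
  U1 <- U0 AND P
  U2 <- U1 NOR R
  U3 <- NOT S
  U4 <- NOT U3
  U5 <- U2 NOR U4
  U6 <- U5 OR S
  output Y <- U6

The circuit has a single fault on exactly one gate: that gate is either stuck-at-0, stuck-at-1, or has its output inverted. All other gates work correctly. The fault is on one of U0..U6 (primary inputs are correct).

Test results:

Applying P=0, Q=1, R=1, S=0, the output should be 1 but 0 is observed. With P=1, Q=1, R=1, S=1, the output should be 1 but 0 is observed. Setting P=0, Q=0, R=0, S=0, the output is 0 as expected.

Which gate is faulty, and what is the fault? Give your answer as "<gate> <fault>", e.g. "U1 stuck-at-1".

U6 stuck-at-0

Fault-free values for test 1 (P=0, Q=1, R=1, S=0): U0=0, U1=0, U2=0, U3=1, U4=0, U5=1, U6=1, giving Y=1. Observed 0.
Test 1: faults giving observed 0 are {U2 stuck-at-1, U2 inverted output, U3 stuck-at-0, U3 inverted output, U4 stuck-at-1, U4 inverted output, U5 stuck-at-0, U5 inverted output, U6 stuck-at-0, U6 inverted output}.
Test 2 (P=1, Q=1, R=1, S=1): fault-free U0=1, U1=1, U2=0, U3=0, U4=1, U5=0, U6=1 → 1; observed 0. Eliminates U2 stuck-at-1, U2 inverted output, U3 stuck-at-0, U3 inverted output, U4 stuck-at-1, U4 inverted output, U5 stuck-at-0, U5 inverted output.
Test 3 (P=0, Q=0, R=0, S=0): fault-free U0=0, U1=0, U2=1, U3=1, U4=0, U5=0, U6=0 → 0; observed 0. Eliminates U6 inverted output.
Only U6 stuck-at-0 is consistent with every test.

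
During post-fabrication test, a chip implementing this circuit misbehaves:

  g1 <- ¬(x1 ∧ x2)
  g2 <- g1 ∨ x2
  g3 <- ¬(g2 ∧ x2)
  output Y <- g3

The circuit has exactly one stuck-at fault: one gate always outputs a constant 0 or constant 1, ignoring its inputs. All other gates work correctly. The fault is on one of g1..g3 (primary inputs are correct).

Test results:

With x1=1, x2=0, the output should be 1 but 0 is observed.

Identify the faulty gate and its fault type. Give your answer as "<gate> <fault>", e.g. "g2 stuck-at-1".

Fault-free values for test 1 (x1=1, x2=0): g1=1, g2=1, g3=1, giving Y=1. Observed 0.
Test 1: faults giving observed 0 are {g3 stuck-at-0}.
Only g3 stuck-at-0 is consistent with every test.

g3 stuck-at-0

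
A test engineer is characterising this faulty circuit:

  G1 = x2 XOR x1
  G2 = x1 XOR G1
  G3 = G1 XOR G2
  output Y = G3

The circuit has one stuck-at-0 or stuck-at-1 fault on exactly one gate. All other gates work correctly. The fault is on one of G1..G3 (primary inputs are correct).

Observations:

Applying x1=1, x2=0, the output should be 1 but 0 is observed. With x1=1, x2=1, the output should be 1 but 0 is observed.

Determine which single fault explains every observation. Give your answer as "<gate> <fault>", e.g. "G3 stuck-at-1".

G3 stuck-at-0

Fault-free values for test 1 (x1=1, x2=0): G1=1, G2=0, G3=1, giving Y=1. Observed 0.
Test 1: faults giving observed 0 are {G2 stuck-at-1, G3 stuck-at-0}.
Test 2 (x1=1, x2=1): fault-free G1=0, G2=1, G3=1 → 1; observed 0. Eliminates G2 stuck-at-1.
Only G3 stuck-at-0 is consistent with every test.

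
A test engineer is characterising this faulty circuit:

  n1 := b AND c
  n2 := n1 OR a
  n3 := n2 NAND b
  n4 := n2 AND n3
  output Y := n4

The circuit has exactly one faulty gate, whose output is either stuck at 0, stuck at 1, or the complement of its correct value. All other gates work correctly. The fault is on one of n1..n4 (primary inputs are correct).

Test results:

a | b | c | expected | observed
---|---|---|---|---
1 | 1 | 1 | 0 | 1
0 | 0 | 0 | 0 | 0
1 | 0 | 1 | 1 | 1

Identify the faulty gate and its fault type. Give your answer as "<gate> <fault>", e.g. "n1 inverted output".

n3 stuck-at-1

Fault-free values for test 1 (a=1, b=1, c=1): n1=1, n2=1, n3=0, n4=0, giving Y=0. Observed 1.
Test 1: faults giving observed 1 are {n3 stuck-at-1, n3 inverted output, n4 stuck-at-1, n4 inverted output}.
Test 2 (a=0, b=0, c=0): fault-free n1=0, n2=0, n3=1, n4=0 → 0; observed 0. Eliminates n4 stuck-at-1, n4 inverted output.
Test 3 (a=1, b=0, c=1): fault-free n1=0, n2=1, n3=1, n4=1 → 1; observed 1. Eliminates n3 inverted output.
Only n3 stuck-at-1 is consistent with every test.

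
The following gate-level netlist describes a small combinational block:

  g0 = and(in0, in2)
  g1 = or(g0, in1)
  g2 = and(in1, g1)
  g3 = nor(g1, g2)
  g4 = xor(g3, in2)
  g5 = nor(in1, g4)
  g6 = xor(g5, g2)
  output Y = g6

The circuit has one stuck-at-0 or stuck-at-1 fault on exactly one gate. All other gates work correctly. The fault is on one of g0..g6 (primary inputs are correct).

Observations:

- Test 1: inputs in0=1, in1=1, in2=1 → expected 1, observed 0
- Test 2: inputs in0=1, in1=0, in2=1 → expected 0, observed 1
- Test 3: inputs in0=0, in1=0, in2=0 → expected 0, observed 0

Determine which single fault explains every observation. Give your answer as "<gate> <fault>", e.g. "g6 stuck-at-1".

g1 stuck-at-0

Fault-free values for test 1 (in0=1, in1=1, in2=1): g0=1, g1=1, g2=1, g3=0, g4=1, g5=0, g6=1, giving Y=1. Observed 0.
Test 1: faults giving observed 0 are {g1 stuck-at-0, g2 stuck-at-0, g5 stuck-at-1, g6 stuck-at-0}.
Test 2 (in0=1, in1=0, in2=1): fault-free g0=1, g1=1, g2=0, g3=0, g4=1, g5=0, g6=0 → 0; observed 1. Eliminates g2 stuck-at-0, g6 stuck-at-0.
Test 3 (in0=0, in1=0, in2=0): fault-free g0=0, g1=0, g2=0, g3=1, g4=1, g5=0, g6=0 → 0; observed 0. Eliminates g5 stuck-at-1.
Only g1 stuck-at-0 is consistent with every test.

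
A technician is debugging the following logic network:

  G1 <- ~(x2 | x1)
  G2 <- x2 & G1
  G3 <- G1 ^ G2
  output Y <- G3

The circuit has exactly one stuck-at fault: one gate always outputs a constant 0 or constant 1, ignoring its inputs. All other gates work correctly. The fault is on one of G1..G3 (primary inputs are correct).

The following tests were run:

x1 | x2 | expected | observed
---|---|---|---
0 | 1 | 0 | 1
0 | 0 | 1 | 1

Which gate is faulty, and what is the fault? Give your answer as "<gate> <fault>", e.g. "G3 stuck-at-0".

G3 stuck-at-1

Fault-free values for test 1 (x1=0, x2=1): G1=0, G2=0, G3=0, giving Y=0. Observed 1.
Test 1: faults giving observed 1 are {G2 stuck-at-1, G3 stuck-at-1}.
Test 2 (x1=0, x2=0): fault-free G1=1, G2=0, G3=1 → 1; observed 1. Eliminates G2 stuck-at-1.
Only G3 stuck-at-1 is consistent with every test.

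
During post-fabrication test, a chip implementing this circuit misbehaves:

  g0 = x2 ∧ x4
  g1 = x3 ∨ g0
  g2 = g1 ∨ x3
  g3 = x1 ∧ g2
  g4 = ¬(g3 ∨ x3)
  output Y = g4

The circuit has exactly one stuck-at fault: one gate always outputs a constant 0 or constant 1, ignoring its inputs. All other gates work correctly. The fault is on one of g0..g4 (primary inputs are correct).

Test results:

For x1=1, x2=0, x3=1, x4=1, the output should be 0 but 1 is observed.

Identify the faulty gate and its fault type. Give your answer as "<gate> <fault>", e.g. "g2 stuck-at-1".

Fault-free values for test 1 (x1=1, x2=0, x3=1, x4=1): g0=0, g1=1, g2=1, g3=1, g4=0, giving Y=0. Observed 1.
Test 1: faults giving observed 1 are {g4 stuck-at-1}.
Only g4 stuck-at-1 is consistent with every test.

g4 stuck-at-1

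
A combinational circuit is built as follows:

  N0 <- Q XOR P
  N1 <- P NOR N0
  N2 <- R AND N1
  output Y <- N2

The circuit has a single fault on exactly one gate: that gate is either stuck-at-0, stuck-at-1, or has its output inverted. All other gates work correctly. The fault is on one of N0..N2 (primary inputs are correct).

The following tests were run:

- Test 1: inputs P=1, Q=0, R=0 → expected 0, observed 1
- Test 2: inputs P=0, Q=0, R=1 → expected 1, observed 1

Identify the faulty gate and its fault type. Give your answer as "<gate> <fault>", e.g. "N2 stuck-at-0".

Fault-free values for test 1 (P=1, Q=0, R=0): N0=1, N1=0, N2=0, giving Y=0. Observed 1.
Test 1: faults giving observed 1 are {N2 stuck-at-1, N2 inverted output}.
Test 2 (P=0, Q=0, R=1): fault-free N0=0, N1=1, N2=1 → 1; observed 1. Eliminates N2 inverted output.
Only N2 stuck-at-1 is consistent with every test.

N2 stuck-at-1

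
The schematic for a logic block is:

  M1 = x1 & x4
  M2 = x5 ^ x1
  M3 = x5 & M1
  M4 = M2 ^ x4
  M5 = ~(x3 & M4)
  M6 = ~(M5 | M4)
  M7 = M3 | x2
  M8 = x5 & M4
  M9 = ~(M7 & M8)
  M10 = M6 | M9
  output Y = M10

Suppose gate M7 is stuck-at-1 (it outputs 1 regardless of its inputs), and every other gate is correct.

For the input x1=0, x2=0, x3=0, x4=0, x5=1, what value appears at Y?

0

Propagate with M7 forced: M1=0, M2=1, M3=0, M4=1, M5=1, M6=0, M7=1 [stuck-at-1], M8=1, M9=0, M10=0.
So Y = 0. (Without the fault it would be 1.)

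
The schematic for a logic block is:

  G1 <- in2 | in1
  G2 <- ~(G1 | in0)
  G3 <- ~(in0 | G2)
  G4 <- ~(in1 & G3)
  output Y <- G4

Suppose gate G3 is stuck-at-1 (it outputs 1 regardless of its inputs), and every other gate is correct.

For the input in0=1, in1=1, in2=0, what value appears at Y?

0

Propagate with G3 forced: G1=1, G2=0, G3=1 [stuck-at-1], G4=0.
So Y = 0. (Without the fault it would be 1.)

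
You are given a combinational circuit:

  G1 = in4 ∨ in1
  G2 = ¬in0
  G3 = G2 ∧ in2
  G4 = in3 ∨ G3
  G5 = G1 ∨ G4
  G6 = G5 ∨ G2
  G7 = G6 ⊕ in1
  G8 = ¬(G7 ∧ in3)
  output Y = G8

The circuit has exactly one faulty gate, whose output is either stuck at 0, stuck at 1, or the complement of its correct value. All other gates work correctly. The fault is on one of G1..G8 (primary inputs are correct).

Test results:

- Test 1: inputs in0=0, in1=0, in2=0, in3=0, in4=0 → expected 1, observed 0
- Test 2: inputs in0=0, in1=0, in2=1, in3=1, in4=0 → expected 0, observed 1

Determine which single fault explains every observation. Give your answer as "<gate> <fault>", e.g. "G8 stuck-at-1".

G8 inverted output

Fault-free values for test 1 (in0=0, in1=0, in2=0, in3=0, in4=0): G1=0, G2=1, G3=0, G4=0, G5=0, G6=1, G7=1, G8=1, giving Y=1. Observed 0.
Test 1: faults giving observed 0 are {G8 stuck-at-0, G8 inverted output}.
Test 2 (in0=0, in1=0, in2=1, in3=1, in4=0): fault-free G1=0, G2=1, G3=1, G4=1, G5=1, G6=1, G7=1, G8=0 → 0; observed 1. Eliminates G8 stuck-at-0.
Only G8 inverted output is consistent with every test.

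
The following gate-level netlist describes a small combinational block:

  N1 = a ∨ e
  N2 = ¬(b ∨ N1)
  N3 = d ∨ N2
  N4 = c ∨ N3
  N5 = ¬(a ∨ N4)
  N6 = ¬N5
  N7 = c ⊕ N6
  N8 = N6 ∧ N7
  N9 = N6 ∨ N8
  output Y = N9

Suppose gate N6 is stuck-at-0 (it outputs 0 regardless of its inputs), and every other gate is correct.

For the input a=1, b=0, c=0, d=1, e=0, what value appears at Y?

Propagate with N6 forced: N1=1, N2=0, N3=1, N4=1, N5=0, N6=0 [stuck-at-0], N7=0, N8=0, N9=0.
So Y = 0. (Without the fault it would be 1.)

0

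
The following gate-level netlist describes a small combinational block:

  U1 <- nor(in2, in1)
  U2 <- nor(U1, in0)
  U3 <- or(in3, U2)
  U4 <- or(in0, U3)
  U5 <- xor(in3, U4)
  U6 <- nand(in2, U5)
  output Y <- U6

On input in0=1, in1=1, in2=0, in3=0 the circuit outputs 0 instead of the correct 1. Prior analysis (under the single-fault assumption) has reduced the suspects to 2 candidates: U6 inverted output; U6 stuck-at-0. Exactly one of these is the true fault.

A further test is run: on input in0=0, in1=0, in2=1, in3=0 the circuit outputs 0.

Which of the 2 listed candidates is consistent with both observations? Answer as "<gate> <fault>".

Evaluate each candidate on input in0=0, in1=0, in2=1, in3=0:
  U6 inverted output: U1=0, U2=1, U3=1, U4=1, U5=1, U6=1 [inverted output] → 1 — eliminated
  U6 stuck-at-0: U1=0, U2=1, U3=1, U4=1, U5=1, U6=0 [stuck-at-0] → 0 — matches
Only U6 stuck-at-0 reproduces the observed 0.

U6 stuck-at-0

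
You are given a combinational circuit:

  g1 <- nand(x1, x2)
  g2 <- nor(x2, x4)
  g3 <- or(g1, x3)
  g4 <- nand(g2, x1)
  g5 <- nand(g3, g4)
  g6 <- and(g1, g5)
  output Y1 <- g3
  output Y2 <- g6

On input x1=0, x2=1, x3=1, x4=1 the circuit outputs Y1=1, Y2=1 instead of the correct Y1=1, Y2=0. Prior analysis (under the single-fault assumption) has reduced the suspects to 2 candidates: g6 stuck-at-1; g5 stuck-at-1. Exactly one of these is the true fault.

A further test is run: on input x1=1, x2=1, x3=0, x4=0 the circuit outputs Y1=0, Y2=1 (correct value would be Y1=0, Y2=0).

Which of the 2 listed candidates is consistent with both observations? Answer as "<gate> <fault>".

Evaluate each candidate on input x1=1, x2=1, x3=0, x4=0:
  g6 stuck-at-1: g1=0, g2=0, g3=0, g4=1, g5=1, g6=1 [stuck-at-1] → Y1=0, Y2=1 — matches
  g5 stuck-at-1: g1=0, g2=0, g3=0, g4=1, g5=1 [stuck-at-1], g6=0 → Y1=0, Y2=0 — eliminated
Only g6 stuck-at-1 reproduces the observed Y1=0, Y2=1.

g6 stuck-at-1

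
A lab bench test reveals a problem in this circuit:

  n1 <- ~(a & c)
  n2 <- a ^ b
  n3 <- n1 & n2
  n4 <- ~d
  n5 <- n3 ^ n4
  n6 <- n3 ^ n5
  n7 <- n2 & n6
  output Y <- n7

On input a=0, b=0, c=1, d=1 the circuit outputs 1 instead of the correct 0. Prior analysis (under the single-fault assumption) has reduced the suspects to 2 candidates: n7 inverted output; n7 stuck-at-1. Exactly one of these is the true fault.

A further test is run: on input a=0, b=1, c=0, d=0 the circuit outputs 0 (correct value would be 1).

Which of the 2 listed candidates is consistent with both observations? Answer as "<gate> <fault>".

Evaluate each candidate on input a=0, b=1, c=0, d=0:
  n7 inverted output: n1=1, n2=1, n3=1, n4=1, n5=0, n6=1, n7=0 [inverted output] → 0 — matches
  n7 stuck-at-1: n1=1, n2=1, n3=1, n4=1, n5=0, n6=1, n7=1 [stuck-at-1] → 1 — eliminated
Only n7 inverted output reproduces the observed 0.

n7 inverted output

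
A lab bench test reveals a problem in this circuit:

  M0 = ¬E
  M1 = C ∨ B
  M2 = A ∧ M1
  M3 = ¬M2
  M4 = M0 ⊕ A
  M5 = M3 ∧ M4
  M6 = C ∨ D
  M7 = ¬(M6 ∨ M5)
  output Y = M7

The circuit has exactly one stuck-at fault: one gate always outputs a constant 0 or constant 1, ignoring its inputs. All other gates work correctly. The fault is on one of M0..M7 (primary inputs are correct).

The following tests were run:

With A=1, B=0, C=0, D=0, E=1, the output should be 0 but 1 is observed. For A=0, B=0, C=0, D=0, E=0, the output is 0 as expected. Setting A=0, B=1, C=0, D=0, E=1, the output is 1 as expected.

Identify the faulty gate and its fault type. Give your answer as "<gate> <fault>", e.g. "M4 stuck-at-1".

M1 stuck-at-1

Fault-free values for test 1 (A=1, B=0, C=0, D=0, E=1): M0=0, M1=0, M2=0, M3=1, M4=1, M5=1, M6=0, M7=0, giving Y=0. Observed 1.
Test 1: faults giving observed 1 are {M0 stuck-at-1, M1 stuck-at-1, M2 stuck-at-1, M3 stuck-at-0, M4 stuck-at-0, M5 stuck-at-0, M7 stuck-at-1}.
Test 2 (A=0, B=0, C=0, D=0, E=0): fault-free M0=1, M1=0, M2=0, M3=1, M4=1, M5=1, M6=0, M7=0 → 0; observed 0. Eliminates M2 stuck-at-1, M3 stuck-at-0, M4 stuck-at-0, M5 stuck-at-0, M7 stuck-at-1.
Test 3 (A=0, B=1, C=0, D=0, E=1): fault-free M0=0, M1=1, M2=0, M3=1, M4=0, M5=0, M6=0, M7=1 → 1; observed 1. Eliminates M0 stuck-at-1.
Only M1 stuck-at-1 is consistent with every test.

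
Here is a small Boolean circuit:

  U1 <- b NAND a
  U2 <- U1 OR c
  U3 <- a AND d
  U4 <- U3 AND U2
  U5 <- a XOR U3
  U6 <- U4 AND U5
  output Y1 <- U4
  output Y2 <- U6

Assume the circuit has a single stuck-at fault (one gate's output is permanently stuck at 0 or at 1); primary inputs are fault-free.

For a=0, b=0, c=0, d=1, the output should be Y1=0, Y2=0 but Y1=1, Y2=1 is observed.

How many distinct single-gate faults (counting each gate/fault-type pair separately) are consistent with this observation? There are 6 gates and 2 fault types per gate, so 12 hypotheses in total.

Fault-free: U1=1, U2=1, U3=0, U4=0, U5=0, U6=0 → Y1=0, Y2=0. Observed Y1=1, Y2=1.
  U1 stuck-at-0: output Y1=0, Y2=0 ✗
  U1 stuck-at-1: output Y1=0, Y2=0 ✗
  U2 stuck-at-0: output Y1=0, Y2=0 ✗
  U2 stuck-at-1: output Y1=0, Y2=0 ✗
  U3 stuck-at-0: output Y1=0, Y2=0 ✗
  U3 stuck-at-1: output Y1=1, Y2=1 ✓
  U4 stuck-at-0: output Y1=0, Y2=0 ✗
  U4 stuck-at-1: output Y1=1, Y2=0 ✗
  U5 stuck-at-0: output Y1=0, Y2=0 ✗
  U5 stuck-at-1: output Y1=0, Y2=0 ✗
  U6 stuck-at-0: output Y1=0, Y2=0 ✗
  U6 stuck-at-1: output Y1=0, Y2=1 ✗
Consistent faults: {U3 stuck-at-1} — 1 in all.

1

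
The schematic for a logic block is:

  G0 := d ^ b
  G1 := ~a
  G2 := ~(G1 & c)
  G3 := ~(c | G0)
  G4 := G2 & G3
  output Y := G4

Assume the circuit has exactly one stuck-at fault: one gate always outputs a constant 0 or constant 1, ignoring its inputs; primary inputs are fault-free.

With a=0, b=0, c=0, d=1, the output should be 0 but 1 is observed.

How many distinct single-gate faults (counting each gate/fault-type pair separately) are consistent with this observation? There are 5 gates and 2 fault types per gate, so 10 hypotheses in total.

3

Fault-free: G0=1, G1=1, G2=1, G3=0, G4=0 → 0. Observed 1.
  G0 stuck-at-0: output 1 ✓
  G0 stuck-at-1: output 0 ✗
  G1 stuck-at-0: output 0 ✗
  G1 stuck-at-1: output 0 ✗
  G2 stuck-at-0: output 0 ✗
  G2 stuck-at-1: output 0 ✗
  G3 stuck-at-0: output 0 ✗
  G3 stuck-at-1: output 1 ✓
  G4 stuck-at-0: output 0 ✗
  G4 stuck-at-1: output 1 ✓
Consistent faults: {G0 stuck-at-0, G3 stuck-at-1, G4 stuck-at-1} — 3 in all.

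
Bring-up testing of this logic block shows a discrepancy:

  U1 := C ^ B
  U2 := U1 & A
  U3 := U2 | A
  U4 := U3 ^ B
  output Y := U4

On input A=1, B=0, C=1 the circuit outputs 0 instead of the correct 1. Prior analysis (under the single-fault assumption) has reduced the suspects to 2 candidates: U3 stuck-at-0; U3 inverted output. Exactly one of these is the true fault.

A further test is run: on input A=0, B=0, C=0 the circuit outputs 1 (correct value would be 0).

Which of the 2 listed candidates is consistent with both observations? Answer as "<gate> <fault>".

U3 inverted output

Evaluate each candidate on input A=0, B=0, C=0:
  U3 stuck-at-0: U1=0, U2=0, U3=0 [stuck-at-0], U4=0 → 0 — eliminated
  U3 inverted output: U1=0, U2=0, U3=1 [inverted output], U4=1 → 1 — matches
Only U3 inverted output reproduces the observed 1.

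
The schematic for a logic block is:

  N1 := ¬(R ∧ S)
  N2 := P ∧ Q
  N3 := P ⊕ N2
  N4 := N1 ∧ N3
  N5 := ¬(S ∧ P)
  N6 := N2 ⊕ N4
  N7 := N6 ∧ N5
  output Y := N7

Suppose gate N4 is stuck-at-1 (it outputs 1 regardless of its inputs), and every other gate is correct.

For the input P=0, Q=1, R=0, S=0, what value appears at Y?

1

Propagate with N4 forced: N1=1, N2=0, N3=0, N4=1 [stuck-at-1], N5=1, N6=1, N7=1.
So Y = 1. (Without the fault it would be 0.)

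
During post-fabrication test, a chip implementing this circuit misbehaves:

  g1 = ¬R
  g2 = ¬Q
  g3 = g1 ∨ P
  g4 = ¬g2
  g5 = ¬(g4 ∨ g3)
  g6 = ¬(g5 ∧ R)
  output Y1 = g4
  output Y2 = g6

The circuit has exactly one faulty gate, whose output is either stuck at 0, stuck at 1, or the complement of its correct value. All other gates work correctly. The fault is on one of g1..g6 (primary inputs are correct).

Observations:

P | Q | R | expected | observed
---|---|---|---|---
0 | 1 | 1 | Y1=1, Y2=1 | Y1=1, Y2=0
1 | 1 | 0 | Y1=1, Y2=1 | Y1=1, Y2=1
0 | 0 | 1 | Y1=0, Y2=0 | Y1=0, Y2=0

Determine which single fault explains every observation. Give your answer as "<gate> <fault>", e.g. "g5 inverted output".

Fault-free values for test 1 (P=0, Q=1, R=1): g1=0, g2=0, g3=0, g4=1, g5=0, g6=1, giving Y1=1, Y2=1. Observed Y1=1, Y2=0.
Test 1: faults giving observed Y1=1, Y2=0 are {g5 stuck-at-1, g5 inverted output, g6 stuck-at-0, g6 inverted output}.
Test 2 (P=1, Q=1, R=0): fault-free g1=1, g2=0, g3=1, g4=1, g5=0, g6=1 → Y1=1, Y2=1; observed Y1=1, Y2=1. Eliminates g6 stuck-at-0, g6 inverted output.
Test 3 (P=0, Q=0, R=1): fault-free g1=0, g2=1, g3=0, g4=0, g5=1, g6=0 → Y1=0, Y2=0; observed Y1=0, Y2=0. Eliminates g5 inverted output.
Only g5 stuck-at-1 is consistent with every test.

g5 stuck-at-1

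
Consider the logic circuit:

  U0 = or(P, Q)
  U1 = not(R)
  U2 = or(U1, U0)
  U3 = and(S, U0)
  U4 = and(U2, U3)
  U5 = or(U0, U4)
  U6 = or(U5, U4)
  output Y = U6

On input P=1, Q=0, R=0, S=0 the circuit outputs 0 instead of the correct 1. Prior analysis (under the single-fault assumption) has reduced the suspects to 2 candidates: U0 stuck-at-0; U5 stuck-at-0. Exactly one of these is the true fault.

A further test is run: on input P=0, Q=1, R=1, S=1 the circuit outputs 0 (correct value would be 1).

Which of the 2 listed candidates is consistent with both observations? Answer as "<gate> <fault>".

U0 stuck-at-0

Evaluate each candidate on input P=0, Q=1, R=1, S=1:
  U0 stuck-at-0: U0=0 [stuck-at-0], U1=0, U2=0, U3=0, U4=0, U5=0, U6=0 → 0 — matches
  U5 stuck-at-0: U0=1, U1=0, U2=1, U3=1, U4=1, U5=0 [stuck-at-0], U6=1 → 1 — eliminated
Only U0 stuck-at-0 reproduces the observed 0.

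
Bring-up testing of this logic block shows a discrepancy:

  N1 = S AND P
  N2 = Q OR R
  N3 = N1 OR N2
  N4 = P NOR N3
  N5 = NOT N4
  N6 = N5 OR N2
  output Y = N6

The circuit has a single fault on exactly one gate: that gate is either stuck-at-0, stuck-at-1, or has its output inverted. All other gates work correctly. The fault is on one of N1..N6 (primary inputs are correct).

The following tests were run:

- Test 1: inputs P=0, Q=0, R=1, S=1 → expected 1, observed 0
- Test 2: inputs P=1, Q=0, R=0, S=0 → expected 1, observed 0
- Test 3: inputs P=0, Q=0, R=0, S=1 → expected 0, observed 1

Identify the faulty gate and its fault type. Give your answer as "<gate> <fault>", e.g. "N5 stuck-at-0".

Fault-free values for test 1 (P=0, Q=0, R=1, S=1): N1=0, N2=1, N3=1, N4=0, N5=1, N6=1, giving Y=1. Observed 0.
Test 1: faults giving observed 0 are {N2 stuck-at-0, N2 inverted output, N6 stuck-at-0, N6 inverted output}.
Test 2 (P=1, Q=0, R=0, S=0): fault-free N1=0, N2=0, N3=0, N4=0, N5=1, N6=1 → 1; observed 0. Eliminates N2 stuck-at-0, N2 inverted output.
Test 3 (P=0, Q=0, R=0, S=1): fault-free N1=0, N2=0, N3=0, N4=1, N5=0, N6=0 → 0; observed 1. Eliminates N6 stuck-at-0.
Only N6 inverted output is consistent with every test.

N6 inverted output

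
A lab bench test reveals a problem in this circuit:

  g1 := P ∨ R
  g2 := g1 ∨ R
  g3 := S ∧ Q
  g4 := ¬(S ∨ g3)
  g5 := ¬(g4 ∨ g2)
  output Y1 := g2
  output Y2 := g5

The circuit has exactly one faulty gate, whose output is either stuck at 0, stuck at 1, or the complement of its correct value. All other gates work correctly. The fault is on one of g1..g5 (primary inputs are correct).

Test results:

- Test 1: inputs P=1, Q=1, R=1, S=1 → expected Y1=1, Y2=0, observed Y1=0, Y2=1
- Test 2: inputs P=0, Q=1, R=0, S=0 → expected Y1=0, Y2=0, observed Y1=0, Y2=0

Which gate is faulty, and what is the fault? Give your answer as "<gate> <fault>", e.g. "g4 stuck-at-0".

g2 stuck-at-0

Fault-free values for test 1 (P=1, Q=1, R=1, S=1): g1=1, g2=1, g3=1, g4=0, g5=0, giving Y1=1, Y2=0. Observed Y1=0, Y2=1.
Test 1: faults giving observed Y1=0, Y2=1 are {g2 stuck-at-0, g2 inverted output}.
Test 2 (P=0, Q=1, R=0, S=0): fault-free g1=0, g2=0, g3=0, g4=1, g5=0 → Y1=0, Y2=0; observed Y1=0, Y2=0. Eliminates g2 inverted output.
Only g2 stuck-at-0 is consistent with every test.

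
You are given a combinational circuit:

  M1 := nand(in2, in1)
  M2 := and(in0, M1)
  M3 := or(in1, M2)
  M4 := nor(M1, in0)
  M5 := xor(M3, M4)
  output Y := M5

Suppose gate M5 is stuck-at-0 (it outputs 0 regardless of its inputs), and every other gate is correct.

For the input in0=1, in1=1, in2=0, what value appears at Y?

Propagate with M5 forced: M1=1, M2=1, M3=1, M4=0, M5=0 [stuck-at-0].
So Y = 0. (Without the fault it would be 1.)

0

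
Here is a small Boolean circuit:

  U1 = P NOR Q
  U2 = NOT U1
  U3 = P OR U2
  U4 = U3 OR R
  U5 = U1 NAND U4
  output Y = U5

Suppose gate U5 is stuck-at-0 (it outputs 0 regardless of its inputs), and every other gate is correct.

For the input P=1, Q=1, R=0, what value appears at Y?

Propagate with U5 forced: U1=0, U2=1, U3=1, U4=1, U5=0 [stuck-at-0].
So Y = 0. (Without the fault it would be 1.)

0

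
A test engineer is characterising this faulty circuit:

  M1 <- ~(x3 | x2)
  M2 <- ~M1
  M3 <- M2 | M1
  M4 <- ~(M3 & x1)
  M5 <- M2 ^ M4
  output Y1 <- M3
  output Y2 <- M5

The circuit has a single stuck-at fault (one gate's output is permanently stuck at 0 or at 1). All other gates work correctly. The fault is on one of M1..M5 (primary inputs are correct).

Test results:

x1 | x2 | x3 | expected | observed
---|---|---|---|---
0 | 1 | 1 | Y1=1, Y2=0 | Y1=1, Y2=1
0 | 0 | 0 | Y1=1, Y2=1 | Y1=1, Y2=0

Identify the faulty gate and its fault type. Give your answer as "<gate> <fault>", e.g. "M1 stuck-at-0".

Fault-free values for test 1 (x1=0, x2=1, x3=1): M1=0, M2=1, M3=1, M4=1, M5=0, giving Y1=1, Y2=0. Observed Y1=1, Y2=1.
Test 1: faults giving observed Y1=1, Y2=1 are {M1 stuck-at-1, M4 stuck-at-0, M5 stuck-at-1}.
Test 2 (x1=0, x2=0, x3=0): fault-free M1=1, M2=0, M3=1, M4=1, M5=1 → Y1=1, Y2=1; observed Y1=1, Y2=0. Eliminates M1 stuck-at-1, M5 stuck-at-1.
Only M4 stuck-at-0 is consistent with every test.

M4 stuck-at-0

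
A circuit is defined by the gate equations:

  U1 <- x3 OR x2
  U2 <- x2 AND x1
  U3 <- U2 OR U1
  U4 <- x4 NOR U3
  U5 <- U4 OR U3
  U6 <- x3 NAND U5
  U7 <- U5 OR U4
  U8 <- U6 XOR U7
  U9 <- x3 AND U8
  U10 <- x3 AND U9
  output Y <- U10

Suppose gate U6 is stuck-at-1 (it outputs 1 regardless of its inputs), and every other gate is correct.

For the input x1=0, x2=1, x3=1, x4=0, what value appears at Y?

Propagate with U6 forced: U1=1, U2=0, U3=1, U4=0, U5=1, U6=1 [stuck-at-1], U7=1, U8=0, U9=0, U10=0.
So Y = 0. (Without the fault it would be 1.)

0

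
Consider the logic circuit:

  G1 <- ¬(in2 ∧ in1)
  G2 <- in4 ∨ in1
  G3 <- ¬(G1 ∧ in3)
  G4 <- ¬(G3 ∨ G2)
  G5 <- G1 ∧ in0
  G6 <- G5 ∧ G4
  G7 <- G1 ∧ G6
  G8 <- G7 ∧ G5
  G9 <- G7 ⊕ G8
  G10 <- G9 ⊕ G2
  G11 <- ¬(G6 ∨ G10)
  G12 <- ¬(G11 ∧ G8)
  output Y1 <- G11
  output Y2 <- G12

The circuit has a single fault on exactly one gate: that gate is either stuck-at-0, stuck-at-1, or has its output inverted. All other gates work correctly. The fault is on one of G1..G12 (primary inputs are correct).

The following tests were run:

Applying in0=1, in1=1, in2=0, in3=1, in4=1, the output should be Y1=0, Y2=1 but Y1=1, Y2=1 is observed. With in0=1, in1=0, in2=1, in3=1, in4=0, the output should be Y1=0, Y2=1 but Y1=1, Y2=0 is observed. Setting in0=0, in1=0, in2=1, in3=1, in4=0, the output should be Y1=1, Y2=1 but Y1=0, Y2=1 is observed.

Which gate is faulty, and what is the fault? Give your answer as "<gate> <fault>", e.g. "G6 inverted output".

Fault-free values for test 1 (in0=1, in1=1, in2=0, in3=1, in4=1): G1=1, G2=1, G3=0, G4=0, G5=1, G6=0, G7=0, G8=0, G9=0, G10=1, G11=0, G12=1, giving Y1=0, Y2=1. Observed Y1=1, Y2=1.
Test 1: faults giving observed Y1=1, Y2=1 are {G9 stuck-at-1, G9 inverted output, G10 stuck-at-0, G10 inverted output, G11 stuck-at-1, G11 inverted output}.
Test 2 (in0=1, in1=0, in2=1, in3=1, in4=0): fault-free G1=1, G2=0, G3=0, G4=1, G5=1, G6=1, G7=1, G8=1, G9=0, G10=0, G11=0, G12=1 → Y1=0, Y2=1; observed Y1=1, Y2=0. Eliminates G9 stuck-at-1, G9 inverted output, G10 stuck-at-0, G10 inverted output.
Test 3 (in0=0, in1=0, in2=1, in3=1, in4=0): fault-free G1=1, G2=0, G3=0, G4=1, G5=0, G6=0, G7=0, G8=0, G9=0, G10=0, G11=1, G12=1 → Y1=1, Y2=1; observed Y1=0, Y2=1. Eliminates G11 stuck-at-1.
Only G11 inverted output is consistent with every test.

G11 inverted output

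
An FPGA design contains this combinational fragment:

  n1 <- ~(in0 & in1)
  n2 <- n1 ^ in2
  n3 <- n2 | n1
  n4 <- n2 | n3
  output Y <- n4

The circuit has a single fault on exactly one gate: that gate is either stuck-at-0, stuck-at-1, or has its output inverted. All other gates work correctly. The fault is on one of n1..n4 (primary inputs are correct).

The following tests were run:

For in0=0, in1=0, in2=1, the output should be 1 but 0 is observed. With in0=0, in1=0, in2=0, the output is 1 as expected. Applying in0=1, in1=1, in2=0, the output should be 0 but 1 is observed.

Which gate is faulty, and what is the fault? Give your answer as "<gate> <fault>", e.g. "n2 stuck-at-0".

n3 inverted output

Fault-free values for test 1 (in0=0, in1=0, in2=1): n1=1, n2=0, n3=1, n4=1, giving Y=1. Observed 0.
Test 1: faults giving observed 0 are {n3 stuck-at-0, n3 inverted output, n4 stuck-at-0, n4 inverted output}.
Test 2 (in0=0, in1=0, in2=0): fault-free n1=1, n2=1, n3=1, n4=1 → 1; observed 1. Eliminates n4 stuck-at-0, n4 inverted output.
Test 3 (in0=1, in1=1, in2=0): fault-free n1=0, n2=0, n3=0, n4=0 → 0; observed 1. Eliminates n3 stuck-at-0.
Only n3 inverted output is consistent with every test.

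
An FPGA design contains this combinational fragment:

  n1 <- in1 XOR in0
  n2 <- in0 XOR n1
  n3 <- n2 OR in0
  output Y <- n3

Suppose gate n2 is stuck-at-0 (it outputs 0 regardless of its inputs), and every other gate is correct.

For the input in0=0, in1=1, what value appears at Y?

Propagate with n2 forced: n1=1, n2=0 [stuck-at-0], n3=0.
So Y = 0. (Without the fault it would be 1.)

0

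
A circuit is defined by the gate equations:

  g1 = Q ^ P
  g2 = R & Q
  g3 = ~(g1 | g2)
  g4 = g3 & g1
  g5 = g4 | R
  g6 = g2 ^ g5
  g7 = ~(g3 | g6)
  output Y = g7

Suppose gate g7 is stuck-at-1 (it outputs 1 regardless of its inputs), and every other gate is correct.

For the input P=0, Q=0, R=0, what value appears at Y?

Propagate with g7 forced: g1=0, g2=0, g3=1, g4=0, g5=0, g6=0, g7=1 [stuck-at-1].
So Y = 1. (Without the fault it would be 0.)

1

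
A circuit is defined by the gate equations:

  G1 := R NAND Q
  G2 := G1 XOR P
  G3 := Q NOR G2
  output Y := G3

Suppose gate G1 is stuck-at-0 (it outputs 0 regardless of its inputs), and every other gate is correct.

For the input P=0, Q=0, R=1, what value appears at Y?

1

Propagate with G1 forced: G1=0 [stuck-at-0], G2=0, G3=1.
So Y = 1. (Without the fault it would be 0.)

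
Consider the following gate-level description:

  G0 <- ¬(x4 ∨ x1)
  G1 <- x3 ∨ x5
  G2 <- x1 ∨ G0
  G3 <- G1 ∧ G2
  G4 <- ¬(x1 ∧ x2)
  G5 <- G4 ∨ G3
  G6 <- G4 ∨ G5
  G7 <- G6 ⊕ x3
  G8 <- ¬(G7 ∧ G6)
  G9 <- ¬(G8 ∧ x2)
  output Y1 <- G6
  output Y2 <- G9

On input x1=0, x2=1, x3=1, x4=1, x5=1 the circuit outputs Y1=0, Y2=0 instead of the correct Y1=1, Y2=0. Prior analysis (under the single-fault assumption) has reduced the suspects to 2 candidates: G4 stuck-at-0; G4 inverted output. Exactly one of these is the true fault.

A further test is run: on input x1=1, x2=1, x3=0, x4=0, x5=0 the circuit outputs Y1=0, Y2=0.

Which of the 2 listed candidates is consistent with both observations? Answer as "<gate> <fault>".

G4 stuck-at-0

Evaluate each candidate on input x1=1, x2=1, x3=0, x4=0, x5=0:
  G4 stuck-at-0: G0=0, G1=0, G2=1, G3=0, G4=0 [stuck-at-0], G5=0, G6=0, G7=0, G8=1, G9=0 → Y1=0, Y2=0 — matches
  G4 inverted output: G0=0, G1=0, G2=1, G3=0, G4=1 [inverted output], G5=1, G6=1, G7=1, G8=0, G9=1 → Y1=1, Y2=1 — eliminated
Only G4 stuck-at-0 reproduces the observed Y1=0, Y2=0.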